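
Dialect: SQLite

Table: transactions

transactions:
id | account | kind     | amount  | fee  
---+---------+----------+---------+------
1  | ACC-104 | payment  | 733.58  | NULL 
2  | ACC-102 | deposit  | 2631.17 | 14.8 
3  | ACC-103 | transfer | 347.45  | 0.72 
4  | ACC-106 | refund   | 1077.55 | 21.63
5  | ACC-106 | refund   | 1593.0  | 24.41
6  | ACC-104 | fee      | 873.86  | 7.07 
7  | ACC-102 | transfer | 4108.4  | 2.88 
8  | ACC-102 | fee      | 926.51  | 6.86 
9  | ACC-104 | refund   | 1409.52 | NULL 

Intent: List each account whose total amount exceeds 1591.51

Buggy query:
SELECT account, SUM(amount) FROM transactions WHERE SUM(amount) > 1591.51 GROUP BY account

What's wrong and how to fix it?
Bug: WHERE runs before GROUP BY, so aggregates aren't available there

Fix: Move the aggregate condition to a HAVING clause

Corrected query:
SELECT account, SUM(amount) FROM transactions GROUP BY account HAVING SUM(amount) > 1591.51

Result:
account | SUM(amount)
--------+------------
ACC-102 | 7666.08    
ACC-104 | 3016.96    
ACC-106 | 2670.55    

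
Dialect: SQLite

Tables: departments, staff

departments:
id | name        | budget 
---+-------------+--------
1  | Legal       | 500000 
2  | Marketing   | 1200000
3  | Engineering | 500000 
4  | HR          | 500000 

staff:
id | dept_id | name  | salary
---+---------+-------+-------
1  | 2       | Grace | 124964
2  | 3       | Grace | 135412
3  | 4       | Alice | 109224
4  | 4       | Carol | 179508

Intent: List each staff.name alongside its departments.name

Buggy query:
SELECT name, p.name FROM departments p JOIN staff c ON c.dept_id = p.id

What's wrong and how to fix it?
Bug: 'name' exists in both joined tables, so the database can't tell which one is meant

Fix: Prefix ambiguous columns with the table alias

Corrected query:
SELECT c.name, p.name FROM departments p JOIN staff c ON c.dept_id = p.id

Result:
name  | name       
------+------------
Grace | Marketing  
Grace | Engineering
Alice | HR         
Carol | HR         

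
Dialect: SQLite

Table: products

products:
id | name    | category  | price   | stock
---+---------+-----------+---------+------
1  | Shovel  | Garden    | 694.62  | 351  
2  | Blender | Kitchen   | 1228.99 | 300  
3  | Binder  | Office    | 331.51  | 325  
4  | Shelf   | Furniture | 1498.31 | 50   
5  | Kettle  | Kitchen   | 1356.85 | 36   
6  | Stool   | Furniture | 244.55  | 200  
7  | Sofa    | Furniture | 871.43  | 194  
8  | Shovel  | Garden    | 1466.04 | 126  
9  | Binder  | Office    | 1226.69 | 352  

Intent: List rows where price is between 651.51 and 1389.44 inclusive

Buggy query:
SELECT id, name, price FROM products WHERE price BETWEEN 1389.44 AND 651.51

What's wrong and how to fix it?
Bug: The bounds are reversed; BETWEEN a AND b requires a <= b to match anything

Fix: Write BETWEEN 651.51 AND 1389.44

Corrected query:
SELECT id, name, price FROM products WHERE price BETWEEN 651.51 AND 1389.44

Result:
id | name    | price  
---+---------+--------
1  | Shovel  | 694.62 
2  | Blender | 1228.99
5  | Kettle  | 1356.85
7  | Sofa    | 871.43 
9  | Binder  | 1226.69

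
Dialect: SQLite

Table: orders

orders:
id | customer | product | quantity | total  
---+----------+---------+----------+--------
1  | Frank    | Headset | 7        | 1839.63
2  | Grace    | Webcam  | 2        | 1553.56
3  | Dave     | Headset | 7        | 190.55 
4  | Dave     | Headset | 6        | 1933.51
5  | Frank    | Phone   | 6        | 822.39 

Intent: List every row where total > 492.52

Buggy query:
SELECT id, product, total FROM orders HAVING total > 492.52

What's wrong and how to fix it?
Bug: HAVING filters the output of aggregation, but this query has no GROUP BY and no aggregate functions, so SQLite rejects it (HAVING clause on a non-aggregate query); the condition here is per row

Fix: Replace HAVING with WHERE since the condition applies to individual rows

Corrected query:
SELECT id, product, total FROM orders WHERE total > 492.52

Result:
id | product | total  
---+---------+--------
1  | Headset | 1839.63
2  | Webcam  | 1553.56
4  | Headset | 1933.51
5  | Phone   | 822.39 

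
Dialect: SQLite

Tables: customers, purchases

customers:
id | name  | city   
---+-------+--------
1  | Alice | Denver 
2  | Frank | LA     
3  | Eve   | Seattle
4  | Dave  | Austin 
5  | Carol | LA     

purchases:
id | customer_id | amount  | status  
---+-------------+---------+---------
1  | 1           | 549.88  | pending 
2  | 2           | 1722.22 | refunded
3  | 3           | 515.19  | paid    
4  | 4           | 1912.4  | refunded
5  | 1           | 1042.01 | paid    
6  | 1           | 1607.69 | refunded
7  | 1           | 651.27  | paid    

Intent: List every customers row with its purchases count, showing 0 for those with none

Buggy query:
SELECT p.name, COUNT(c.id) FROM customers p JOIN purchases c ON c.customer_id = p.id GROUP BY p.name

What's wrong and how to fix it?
Bug: INNER JOIN drops customers rows that have no matching purchases rows

Fix: Switch to LEFT JOIN to retain unmatched parent rows

Corrected query:
SELECT p.name, COUNT(c.id) FROM customers p LEFT JOIN purchases c ON c.customer_id = p.id GROUP BY p.name

Result:
name  | COUNT(c.id)
------+------------
Alice | 4          
Carol | 0          
Dave  | 1          
Eve   | 1          
Frank | 1          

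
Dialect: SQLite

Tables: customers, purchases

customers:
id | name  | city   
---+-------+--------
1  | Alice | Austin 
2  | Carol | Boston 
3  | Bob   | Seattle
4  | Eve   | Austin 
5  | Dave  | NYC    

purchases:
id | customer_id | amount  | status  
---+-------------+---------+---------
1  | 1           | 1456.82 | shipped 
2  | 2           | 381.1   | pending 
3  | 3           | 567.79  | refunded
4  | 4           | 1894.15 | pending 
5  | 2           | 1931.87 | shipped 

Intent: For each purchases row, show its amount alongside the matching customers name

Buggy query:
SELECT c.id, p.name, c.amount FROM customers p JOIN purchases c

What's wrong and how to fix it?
Bug: JOIN with no ON clause produces a cartesian product; every purchases row pairs with every customers row

Fix: Specify the join condition linking the foreign key to the parent id

Corrected query:
SELECT c.id, p.name, c.amount FROM customers p JOIN purchases c ON c.customer_id = p.id

Result:
id | name  | amount 
---+-------+--------
1  | Alice | 1456.82
2  | Carol | 381.1  
3  | Bob   | 567.79 
4  | Eve   | 1894.15
5  | Carol | 1931.87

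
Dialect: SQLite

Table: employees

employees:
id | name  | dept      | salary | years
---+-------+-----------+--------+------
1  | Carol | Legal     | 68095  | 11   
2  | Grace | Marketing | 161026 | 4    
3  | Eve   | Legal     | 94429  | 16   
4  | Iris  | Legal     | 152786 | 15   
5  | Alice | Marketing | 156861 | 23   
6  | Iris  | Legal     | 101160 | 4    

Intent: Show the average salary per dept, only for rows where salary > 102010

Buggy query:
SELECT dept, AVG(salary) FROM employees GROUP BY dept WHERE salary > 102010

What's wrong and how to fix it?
Bug: WHERE cannot follow GROUP BY

Fix: Move the WHERE clause before GROUP BY

Corrected query:
SELECT dept, AVG(salary) FROM employees WHERE salary > 102010 GROUP BY dept

Result:
dept      | AVG(salary)
----------+------------
Legal     | 152786     
Marketing | 158943.5   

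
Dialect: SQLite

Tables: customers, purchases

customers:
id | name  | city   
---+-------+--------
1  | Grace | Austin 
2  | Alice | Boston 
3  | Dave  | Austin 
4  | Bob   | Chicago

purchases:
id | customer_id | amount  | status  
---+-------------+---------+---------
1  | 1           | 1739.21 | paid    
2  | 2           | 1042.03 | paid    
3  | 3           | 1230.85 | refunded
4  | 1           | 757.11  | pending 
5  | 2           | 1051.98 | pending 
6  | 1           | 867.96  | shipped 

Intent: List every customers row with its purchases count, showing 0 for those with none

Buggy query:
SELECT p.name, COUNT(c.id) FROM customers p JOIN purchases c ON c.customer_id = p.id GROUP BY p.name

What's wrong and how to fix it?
Bug: INNER JOIN drops customers rows that have no matching purchases rows

Fix: Switch to LEFT JOIN to retain unmatched parent rows

Corrected query:
SELECT p.name, COUNT(c.id) FROM customers p LEFT JOIN purchases c ON c.customer_id = p.id GROUP BY p.name

Result:
name  | COUNT(c.id)
------+------------
Alice | 2          
Bob   | 0          
Dave  | 1          
Grace | 3          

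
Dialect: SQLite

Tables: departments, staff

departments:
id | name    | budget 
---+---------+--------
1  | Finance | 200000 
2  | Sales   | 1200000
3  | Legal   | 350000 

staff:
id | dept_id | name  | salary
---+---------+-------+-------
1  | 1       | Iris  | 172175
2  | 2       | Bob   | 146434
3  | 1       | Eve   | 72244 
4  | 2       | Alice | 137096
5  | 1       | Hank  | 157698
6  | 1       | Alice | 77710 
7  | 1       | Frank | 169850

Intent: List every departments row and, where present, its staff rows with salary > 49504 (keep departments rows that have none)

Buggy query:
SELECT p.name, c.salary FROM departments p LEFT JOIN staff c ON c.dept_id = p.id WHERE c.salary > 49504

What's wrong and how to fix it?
Bug: Filtering c.salary in WHERE discards the NULL rows produced by LEFT JOIN, turning it into an inner join

Fix: Move the right-table condition into the ON clause so unmatched parents are kept

Corrected query:
SELECT p.name, c.salary FROM departments p LEFT JOIN staff c ON c.dept_id = p.id AND c.salary > 49504

Result:
name    | salary
--------+-------
Finance | 72244 
Finance | 77710 
Finance | 157698
Finance | 169850
Finance | 172175
Sales   | 137096
Sales   | 146434
Legal   | NULL  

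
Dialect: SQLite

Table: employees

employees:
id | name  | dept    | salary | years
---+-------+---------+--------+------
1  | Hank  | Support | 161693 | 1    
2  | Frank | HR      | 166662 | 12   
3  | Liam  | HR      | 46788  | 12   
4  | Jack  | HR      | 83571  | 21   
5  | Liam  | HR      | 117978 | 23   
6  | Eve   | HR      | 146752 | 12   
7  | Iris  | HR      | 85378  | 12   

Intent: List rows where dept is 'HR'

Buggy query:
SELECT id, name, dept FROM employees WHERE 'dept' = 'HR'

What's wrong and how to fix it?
Bug: Single quotes denote string literals in SQL; the column name is being compared as a constant string

Fix: Remove the quotes around the column name (or use double quotes for an identifier)

Corrected query:
SELECT id, name, dept FROM employees WHERE dept = 'HR'

Result:
id | name  | dept
---+-------+-----
2  | Frank | HR  
3  | Liam  | HR  
4  | Jack  | HR  
5  | Liam  | HR  
6  | Eve   | HR  
7  | Iris  | HR  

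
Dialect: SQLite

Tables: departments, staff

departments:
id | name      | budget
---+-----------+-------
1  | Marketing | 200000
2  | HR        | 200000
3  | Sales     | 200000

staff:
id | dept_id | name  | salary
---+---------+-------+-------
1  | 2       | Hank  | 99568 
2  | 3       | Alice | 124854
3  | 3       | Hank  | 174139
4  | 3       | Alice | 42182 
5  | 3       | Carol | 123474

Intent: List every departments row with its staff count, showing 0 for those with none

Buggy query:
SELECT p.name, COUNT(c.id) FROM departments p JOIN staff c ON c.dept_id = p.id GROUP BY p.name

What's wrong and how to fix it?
Bug: An inner join excludes parents with zero children

Fix: Use LEFT JOIN so parents without children still appear (COUNT(c.id) gives 0)

Corrected query:
SELECT p.name, COUNT(c.id) FROM departments p LEFT JOIN staff c ON c.dept_id = p.id GROUP BY p.name

Result:
name      | COUNT(c.id)
----------+------------
HR        | 1          
Marketing | 0          
Sales     | 4          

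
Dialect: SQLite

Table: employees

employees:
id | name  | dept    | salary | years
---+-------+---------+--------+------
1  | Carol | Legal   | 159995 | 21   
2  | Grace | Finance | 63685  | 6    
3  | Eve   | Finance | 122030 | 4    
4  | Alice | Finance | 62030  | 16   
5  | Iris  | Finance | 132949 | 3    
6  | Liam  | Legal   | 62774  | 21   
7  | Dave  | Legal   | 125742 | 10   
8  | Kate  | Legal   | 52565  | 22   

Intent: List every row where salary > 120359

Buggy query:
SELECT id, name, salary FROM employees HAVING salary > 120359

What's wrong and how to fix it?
Bug: HAVING filters the output of aggregation, but this query has no GROUP BY and no aggregate functions, so SQLite rejects it (HAVING clause on a non-aggregate query); the condition here is per row

Fix: Replace HAVING with WHERE since the condition applies to individual rows

Corrected query:
SELECT id, name, salary FROM employees WHERE salary > 120359

Result:
id | name  | salary
---+-------+-------
1  | Carol | 159995
3  | Eve   | 122030
5  | Iris  | 132949
7  | Dave  | 125742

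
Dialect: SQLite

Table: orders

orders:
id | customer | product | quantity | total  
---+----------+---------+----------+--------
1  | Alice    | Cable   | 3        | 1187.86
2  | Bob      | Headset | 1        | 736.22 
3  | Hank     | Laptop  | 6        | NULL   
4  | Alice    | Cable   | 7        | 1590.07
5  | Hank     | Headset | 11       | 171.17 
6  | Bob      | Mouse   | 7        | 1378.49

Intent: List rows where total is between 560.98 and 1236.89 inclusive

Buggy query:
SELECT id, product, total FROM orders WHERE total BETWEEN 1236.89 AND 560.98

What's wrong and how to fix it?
Bug: BETWEEN expects the lower bound first; with 1236.89 AND 560.98 the range is empty

Fix: Write BETWEEN 560.98 AND 1236.89

Corrected query:
SELECT id, product, total FROM orders WHERE total BETWEEN 560.98 AND 1236.89

Result:
id | product | total  
---+---------+--------
1  | Cable   | 1187.86
2  | Headset | 736.22 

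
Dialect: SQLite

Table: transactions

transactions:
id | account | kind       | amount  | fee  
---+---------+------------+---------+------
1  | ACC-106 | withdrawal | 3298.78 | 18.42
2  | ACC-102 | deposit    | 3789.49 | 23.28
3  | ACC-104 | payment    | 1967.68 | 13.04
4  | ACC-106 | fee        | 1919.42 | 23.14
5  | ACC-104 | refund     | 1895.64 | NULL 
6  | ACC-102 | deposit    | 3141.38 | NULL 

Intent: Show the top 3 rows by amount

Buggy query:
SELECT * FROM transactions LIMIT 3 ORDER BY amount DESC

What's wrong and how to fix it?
Bug: ORDER BY cannot follow LIMIT; LIMIT is the final clause

Fix: Swap the clauses: ORDER BY first, then LIMIT

Corrected query:
SELECT * FROM transactions ORDER BY amount DESC LIMIT 3

Result:
id | account | kind       | amount  | fee  
---+---------+------------+---------+------
2  | ACC-102 | deposit    | 3789.49 | 23.28
1  | ACC-106 | withdrawal | 3298.78 | 18.42
6  | ACC-102 | deposit    | 3141.38 | NULL 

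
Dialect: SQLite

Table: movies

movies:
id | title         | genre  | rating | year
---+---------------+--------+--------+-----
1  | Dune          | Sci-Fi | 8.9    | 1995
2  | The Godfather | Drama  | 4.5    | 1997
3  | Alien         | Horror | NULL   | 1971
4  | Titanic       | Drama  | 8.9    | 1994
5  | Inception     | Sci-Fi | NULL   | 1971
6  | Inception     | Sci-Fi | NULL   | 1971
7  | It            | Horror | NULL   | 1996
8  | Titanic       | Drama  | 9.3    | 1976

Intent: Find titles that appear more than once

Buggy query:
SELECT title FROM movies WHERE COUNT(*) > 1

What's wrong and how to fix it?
Bug: WHERE can't reference COUNT(*); aggregates are computed after WHERE

Fix: GROUP BY title, then filter groups with HAVING COUNT(*) > 1

Corrected query:
SELECT title FROM movies GROUP BY title HAVING COUNT(*) > 1

Result:
title    
---------
Inception
Titanic  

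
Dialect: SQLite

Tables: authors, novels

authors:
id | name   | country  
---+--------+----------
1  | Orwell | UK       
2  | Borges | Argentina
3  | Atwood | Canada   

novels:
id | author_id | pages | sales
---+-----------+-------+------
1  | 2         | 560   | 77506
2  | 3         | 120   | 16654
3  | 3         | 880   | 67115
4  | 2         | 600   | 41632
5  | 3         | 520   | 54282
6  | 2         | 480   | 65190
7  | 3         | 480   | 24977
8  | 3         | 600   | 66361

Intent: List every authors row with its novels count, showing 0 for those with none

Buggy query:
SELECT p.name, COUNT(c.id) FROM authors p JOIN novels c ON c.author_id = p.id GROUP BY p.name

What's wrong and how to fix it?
Bug: INNER JOIN drops authors rows that have no matching novels rows

Fix: Use LEFT JOIN so parents without children still appear (COUNT(c.id) gives 0)

Corrected query:
SELECT p.name, COUNT(c.id) FROM authors p LEFT JOIN novels c ON c.author_id = p.id GROUP BY p.name

Result:
name   | COUNT(c.id)
-------+------------
Atwood | 5          
Borges | 3          
Orwell | 0          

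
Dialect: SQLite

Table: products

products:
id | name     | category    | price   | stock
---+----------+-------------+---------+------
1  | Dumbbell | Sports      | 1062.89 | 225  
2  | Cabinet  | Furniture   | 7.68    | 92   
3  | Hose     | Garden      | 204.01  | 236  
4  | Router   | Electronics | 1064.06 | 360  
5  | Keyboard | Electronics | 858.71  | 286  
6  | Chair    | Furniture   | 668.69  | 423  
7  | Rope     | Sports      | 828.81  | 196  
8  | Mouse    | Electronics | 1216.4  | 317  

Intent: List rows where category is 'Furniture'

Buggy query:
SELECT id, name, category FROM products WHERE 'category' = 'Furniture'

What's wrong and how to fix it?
Bug: Single quotes denote string literals in SQL; the column name is being compared as a constant string

Fix: Reference the column as category without single quotes

Corrected query:
SELECT id, name, category FROM products WHERE category = 'Furniture'

Result:
id | name    | category 
---+---------+----------
2  | Cabinet | Furniture
6  | Chair   | Furniture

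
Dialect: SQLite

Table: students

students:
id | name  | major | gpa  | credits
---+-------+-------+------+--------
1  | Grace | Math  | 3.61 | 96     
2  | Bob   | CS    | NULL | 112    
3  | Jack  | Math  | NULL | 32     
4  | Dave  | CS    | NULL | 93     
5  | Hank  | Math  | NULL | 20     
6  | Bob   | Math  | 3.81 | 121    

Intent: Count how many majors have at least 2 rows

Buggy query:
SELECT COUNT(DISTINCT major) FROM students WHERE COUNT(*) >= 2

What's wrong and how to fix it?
Bug: WHERE filters individual rows, not groups, so a group-level COUNT is invalid there

Fix: Use a subquery that GROUPs and filters with HAVING, then count its rows

Corrected query:
SELECT COUNT(*) FROM (SELECT major FROM students GROUP BY major HAVING COUNT(*) >= 2)

Result:
COUNT(*)
--------
2       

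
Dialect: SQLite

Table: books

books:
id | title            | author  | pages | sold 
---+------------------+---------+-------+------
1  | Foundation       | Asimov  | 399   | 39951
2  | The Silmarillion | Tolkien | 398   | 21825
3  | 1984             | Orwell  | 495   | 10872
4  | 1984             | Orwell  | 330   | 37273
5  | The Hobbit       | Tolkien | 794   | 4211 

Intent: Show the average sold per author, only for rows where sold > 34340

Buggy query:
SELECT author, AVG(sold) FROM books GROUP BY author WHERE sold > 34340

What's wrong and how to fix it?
Bug: Row-level WHERE must come before GROUP BY in the clause order

Fix: Move the WHERE clause before GROUP BY

Corrected query:
SELECT author, AVG(sold) FROM books WHERE sold > 34340 GROUP BY author

Result:
author | AVG(sold)
-------+----------
Asimov | 39951    
Orwell | 37273    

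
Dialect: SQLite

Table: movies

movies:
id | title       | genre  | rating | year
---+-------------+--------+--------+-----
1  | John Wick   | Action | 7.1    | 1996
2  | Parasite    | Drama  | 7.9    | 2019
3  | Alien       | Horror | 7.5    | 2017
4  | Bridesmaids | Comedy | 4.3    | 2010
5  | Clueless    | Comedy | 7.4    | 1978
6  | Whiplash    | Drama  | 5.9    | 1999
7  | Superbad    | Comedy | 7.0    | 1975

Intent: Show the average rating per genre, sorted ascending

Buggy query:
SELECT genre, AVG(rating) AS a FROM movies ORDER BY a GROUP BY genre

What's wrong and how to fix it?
Bug: ORDER BY appears before GROUP BY; SQL clause order requires GROUP BY first

Fix: Move ORDER BY to the end, after GROUP BY

Corrected query:
SELECT genre, AVG(rating) AS a FROM movies GROUP BY genre ORDER BY a

Result:
genre  | a       
-------+---------
Comedy | 6.233333
Drama  | 6.9     
Action | 7.1     
Horror | 7.5     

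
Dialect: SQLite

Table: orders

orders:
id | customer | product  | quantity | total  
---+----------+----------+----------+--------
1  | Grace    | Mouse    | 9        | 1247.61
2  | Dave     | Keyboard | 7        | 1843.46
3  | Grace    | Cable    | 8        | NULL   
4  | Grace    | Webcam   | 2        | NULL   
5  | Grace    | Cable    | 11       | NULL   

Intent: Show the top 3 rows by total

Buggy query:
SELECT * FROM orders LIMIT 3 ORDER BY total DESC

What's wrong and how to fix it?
Bug: LIMIT must come after ORDER BY

Fix: Swap the clauses: ORDER BY first, then LIMIT

Corrected query:
SELECT * FROM orders ORDER BY total DESC LIMIT 3

Result:
id | customer | product  | quantity | total  
---+----------+----------+----------+--------
2  | Dave     | Keyboard | 7        | 1843.46
1  | Grace    | Mouse    | 9        | 1247.61
3  | Grace    | Cable    | 8        | NULL   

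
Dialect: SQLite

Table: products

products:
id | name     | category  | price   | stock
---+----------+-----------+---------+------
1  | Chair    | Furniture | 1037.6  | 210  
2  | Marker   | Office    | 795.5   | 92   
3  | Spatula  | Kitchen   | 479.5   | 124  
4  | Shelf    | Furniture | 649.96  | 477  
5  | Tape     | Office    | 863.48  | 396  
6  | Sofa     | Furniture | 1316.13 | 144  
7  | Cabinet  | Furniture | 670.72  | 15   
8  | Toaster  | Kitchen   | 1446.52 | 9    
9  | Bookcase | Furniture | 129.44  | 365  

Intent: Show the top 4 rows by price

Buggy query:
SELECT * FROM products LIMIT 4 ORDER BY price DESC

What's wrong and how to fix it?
Bug: LIMIT must come after ORDER BY

Fix: Sort with ORDER BY, then apply LIMIT

Corrected query:
SELECT * FROM products ORDER BY price DESC LIMIT 4

Result:
id | name    | category  | price   | stock
---+---------+-----------+---------+------
8  | Toaster | Kitchen   | 1446.52 | 9    
6  | Sofa    | Furniture | 1316.13 | 144  
1  | Chair   | Furniture | 1037.6  | 210  
5  | Tape    | Office    | 863.48  | 396  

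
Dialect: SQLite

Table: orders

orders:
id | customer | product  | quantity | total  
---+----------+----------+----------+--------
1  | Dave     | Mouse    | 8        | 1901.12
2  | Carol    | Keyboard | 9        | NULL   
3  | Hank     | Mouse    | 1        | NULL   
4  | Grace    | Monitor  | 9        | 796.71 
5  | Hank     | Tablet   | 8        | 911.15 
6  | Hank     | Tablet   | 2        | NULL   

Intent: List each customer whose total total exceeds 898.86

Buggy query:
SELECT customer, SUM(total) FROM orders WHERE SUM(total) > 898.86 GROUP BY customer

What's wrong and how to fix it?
Bug: WHERE runs before GROUP BY, so aggregates aren't available there

Fix: Move the aggregate condition to a HAVING clause

Corrected query:
SELECT customer, SUM(total) FROM orders GROUP BY customer HAVING SUM(total) > 898.86

Result:
customer | SUM(total)
---------+-----------
Dave     | 1901.12   
Hank     | 911.15    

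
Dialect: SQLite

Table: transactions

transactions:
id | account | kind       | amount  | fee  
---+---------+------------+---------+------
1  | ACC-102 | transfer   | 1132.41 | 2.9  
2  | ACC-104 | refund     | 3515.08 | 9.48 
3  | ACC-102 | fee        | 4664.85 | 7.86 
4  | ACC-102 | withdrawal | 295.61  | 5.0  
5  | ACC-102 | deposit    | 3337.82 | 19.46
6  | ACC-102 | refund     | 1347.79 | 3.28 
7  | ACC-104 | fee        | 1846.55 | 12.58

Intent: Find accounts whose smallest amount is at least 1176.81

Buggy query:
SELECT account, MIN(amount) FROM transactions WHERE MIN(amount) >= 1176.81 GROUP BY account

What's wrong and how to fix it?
Bug: MIN() in WHERE is a misuse of aggregate

Fix: Replace WHERE with HAVING after the GROUP BY

Corrected query:
SELECT account, MIN(amount) FROM transactions GROUP BY account HAVING MIN(amount) >= 1176.81

Result:
account | MIN(amount)
--------+------------
ACC-104 | 1846.55    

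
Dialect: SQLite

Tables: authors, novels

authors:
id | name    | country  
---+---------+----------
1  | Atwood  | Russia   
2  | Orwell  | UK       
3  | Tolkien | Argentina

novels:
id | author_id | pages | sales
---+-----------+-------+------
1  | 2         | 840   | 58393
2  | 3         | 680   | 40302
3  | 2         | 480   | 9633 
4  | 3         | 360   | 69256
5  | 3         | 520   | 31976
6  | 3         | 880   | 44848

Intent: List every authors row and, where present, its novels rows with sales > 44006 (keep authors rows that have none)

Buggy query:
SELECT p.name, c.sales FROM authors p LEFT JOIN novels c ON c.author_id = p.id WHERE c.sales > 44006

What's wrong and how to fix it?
Bug: A WHERE condition on the right-hand table after LEFT JOIN drops unmatched parents

Fix: Move the right-table condition into the ON clause so unmatched parents are kept

Corrected query:
SELECT p.name, c.sales FROM authors p LEFT JOIN novels c ON c.author_id = p.id AND c.sales > 44006

Result:
name    | sales
--------+------
Atwood  | NULL 
Orwell  | 58393
Tolkien | 44848
Tolkien | 69256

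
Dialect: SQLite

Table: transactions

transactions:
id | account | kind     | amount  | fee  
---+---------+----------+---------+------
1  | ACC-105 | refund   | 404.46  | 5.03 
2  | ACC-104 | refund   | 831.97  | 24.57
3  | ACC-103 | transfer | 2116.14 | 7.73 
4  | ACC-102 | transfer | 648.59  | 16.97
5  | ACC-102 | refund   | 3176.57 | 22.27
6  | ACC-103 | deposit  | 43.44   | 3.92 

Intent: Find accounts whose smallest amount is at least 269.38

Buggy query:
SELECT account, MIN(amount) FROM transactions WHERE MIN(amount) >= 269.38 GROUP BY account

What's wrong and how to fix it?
Bug: MIN() in WHERE is a misuse of aggregate

Fix: Use HAVING for the per-group MIN condition

Corrected query:
SELECT account, MIN(amount) FROM transactions GROUP BY account HAVING MIN(amount) >= 269.38

Result:
account | MIN(amount)
--------+------------
ACC-102 | 648.59     
ACC-104 | 831.97     
ACC-105 | 404.46     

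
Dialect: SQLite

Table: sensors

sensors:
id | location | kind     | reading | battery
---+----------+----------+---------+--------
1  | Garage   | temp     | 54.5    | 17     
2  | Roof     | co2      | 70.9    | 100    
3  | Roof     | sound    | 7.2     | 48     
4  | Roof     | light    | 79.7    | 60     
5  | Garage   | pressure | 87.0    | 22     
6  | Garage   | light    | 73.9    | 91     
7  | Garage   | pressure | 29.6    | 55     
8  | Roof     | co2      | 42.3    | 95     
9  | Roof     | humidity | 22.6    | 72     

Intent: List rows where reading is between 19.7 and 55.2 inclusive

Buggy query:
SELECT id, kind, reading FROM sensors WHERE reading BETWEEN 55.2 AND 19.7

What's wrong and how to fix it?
Bug: BETWEEN expects the lower bound first; with 55.2 AND 19.7 the range is empty

Fix: Swap the bounds so the smaller value comes first

Corrected query:
SELECT id, kind, reading FROM sensors WHERE reading BETWEEN 19.7 AND 55.2

Result:
id | kind     | reading
---+----------+--------
1  | temp     | 54.5   
7  | pressure | 29.6   
8  | co2      | 42.3   
9  | humidity | 22.6   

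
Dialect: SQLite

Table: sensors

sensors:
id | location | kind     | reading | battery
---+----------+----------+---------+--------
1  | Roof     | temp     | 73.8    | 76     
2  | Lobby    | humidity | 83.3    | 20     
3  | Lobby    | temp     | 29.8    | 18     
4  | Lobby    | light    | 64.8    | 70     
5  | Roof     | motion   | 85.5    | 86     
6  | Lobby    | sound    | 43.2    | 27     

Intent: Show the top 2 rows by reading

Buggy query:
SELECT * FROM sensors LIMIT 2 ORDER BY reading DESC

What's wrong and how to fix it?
Bug: LIMIT must come after ORDER BY

Fix: Sort with ORDER BY, then apply LIMIT

Corrected query:
SELECT * FROM sensors ORDER BY reading DESC LIMIT 2

Result:
id | location | kind     | reading | battery
---+----------+----------+---------+--------
5  | Roof     | motion   | 85.5    | 86     
2  | Lobby    | humidity | 83.3    | 20     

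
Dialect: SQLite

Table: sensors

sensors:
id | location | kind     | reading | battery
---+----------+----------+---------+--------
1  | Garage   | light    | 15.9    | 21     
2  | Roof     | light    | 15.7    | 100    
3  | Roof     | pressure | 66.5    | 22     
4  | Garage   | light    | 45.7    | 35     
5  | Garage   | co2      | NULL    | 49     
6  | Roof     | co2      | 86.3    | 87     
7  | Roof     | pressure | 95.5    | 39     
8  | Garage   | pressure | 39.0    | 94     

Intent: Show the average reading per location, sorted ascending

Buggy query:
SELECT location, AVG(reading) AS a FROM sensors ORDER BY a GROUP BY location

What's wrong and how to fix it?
Bug: ORDER BY appears before GROUP BY; SQL clause order requires GROUP BY first

Fix: Move ORDER BY to the end, after GROUP BY

Corrected query:
SELECT location, AVG(reading) AS a FROM sensors GROUP BY location ORDER BY a

Result:
location | a        
---------+----------
Garage   | 33.533333
Roof     | 66       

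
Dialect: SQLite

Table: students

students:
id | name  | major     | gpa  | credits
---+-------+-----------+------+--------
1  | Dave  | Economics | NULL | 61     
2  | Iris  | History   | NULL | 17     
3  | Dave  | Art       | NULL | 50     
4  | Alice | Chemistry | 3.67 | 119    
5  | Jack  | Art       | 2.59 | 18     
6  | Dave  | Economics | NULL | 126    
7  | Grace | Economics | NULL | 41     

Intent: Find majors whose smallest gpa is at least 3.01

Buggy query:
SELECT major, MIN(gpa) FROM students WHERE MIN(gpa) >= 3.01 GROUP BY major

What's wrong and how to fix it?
Bug: Aggregates like MIN are computed per group after WHERE runs

Fix: Use HAVING for the per-group MIN condition

Corrected query:
SELECT major, MIN(gpa) FROM students GROUP BY major HAVING MIN(gpa) >= 3.01

Result:
major     | MIN(gpa)
----------+---------
Chemistry | 3.67    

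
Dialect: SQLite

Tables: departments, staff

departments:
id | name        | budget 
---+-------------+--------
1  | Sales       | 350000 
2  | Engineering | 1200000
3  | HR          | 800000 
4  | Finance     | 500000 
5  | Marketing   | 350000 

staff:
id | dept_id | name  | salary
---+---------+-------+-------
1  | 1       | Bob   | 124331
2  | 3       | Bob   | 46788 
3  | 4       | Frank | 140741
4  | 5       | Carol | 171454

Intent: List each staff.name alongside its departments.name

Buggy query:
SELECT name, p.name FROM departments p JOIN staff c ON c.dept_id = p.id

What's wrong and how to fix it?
Bug: 'name' exists in both joined tables, so the database can't tell which one is meant

Fix: Qualify the column with its table alias (c.name)

Corrected query:
SELECT c.name, p.name FROM departments p JOIN staff c ON c.dept_id = p.id

Result:
name  | name     
------+----------
Bob   | Sales    
Bob   | HR       
Frank | Finance  
Carol | Marketing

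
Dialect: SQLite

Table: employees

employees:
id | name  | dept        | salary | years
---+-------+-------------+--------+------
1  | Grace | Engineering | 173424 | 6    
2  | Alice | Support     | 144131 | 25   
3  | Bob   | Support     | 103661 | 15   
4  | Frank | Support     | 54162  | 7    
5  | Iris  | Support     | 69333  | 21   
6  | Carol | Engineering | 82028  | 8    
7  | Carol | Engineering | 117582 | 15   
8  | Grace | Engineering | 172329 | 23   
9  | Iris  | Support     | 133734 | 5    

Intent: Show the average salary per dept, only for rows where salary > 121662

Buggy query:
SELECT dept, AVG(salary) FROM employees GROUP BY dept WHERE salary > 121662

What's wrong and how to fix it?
Bug: Row-level WHERE must come before GROUP BY in the clause order

Fix: Place WHERE between FROM and GROUP BY

Corrected query:
SELECT dept, AVG(salary) FROM employees WHERE salary > 121662 GROUP BY dept

Result:
dept        | AVG(salary)
------------+------------
Engineering | 172876.5   
Support     | 138932.5   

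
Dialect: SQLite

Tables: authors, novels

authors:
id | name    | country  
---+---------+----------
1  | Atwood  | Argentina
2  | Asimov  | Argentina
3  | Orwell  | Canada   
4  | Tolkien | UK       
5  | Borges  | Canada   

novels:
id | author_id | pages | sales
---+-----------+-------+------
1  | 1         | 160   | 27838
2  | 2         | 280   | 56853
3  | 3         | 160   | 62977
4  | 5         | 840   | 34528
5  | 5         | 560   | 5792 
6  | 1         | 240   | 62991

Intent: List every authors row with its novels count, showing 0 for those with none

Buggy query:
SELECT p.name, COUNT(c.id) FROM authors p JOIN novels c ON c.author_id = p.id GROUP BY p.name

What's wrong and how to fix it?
Bug: An inner join excludes parents with zero children

Fix: Switch to LEFT JOIN to retain unmatched parent rows

Corrected query:
SELECT p.name, COUNT(c.id) FROM authors p LEFT JOIN novels c ON c.author_id = p.id GROUP BY p.name

Result:
name    | COUNT(c.id)
--------+------------
Asimov  | 1          
Atwood  | 2          
Borges  | 2          
Orwell  | 1          
Tolkien | 0          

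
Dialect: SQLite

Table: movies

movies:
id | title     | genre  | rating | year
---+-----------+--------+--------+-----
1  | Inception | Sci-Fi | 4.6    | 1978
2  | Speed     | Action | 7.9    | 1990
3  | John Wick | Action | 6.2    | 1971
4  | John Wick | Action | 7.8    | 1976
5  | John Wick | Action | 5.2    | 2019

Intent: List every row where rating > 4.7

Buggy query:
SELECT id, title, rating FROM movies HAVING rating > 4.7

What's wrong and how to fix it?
Bug: This is a non-aggregate query (no GROUP BY, no aggregates), so in SQLite the HAVING clause is invalid here; a row-level condition belongs in WHERE

Fix: Replace HAVING with WHERE since the condition applies to individual rows

Corrected query:
SELECT id, title, rating FROM movies WHERE rating > 4.7

Result:
id | title     | rating
---+-----------+-------
2  | Speed     | 7.9   
3  | John Wick | 6.2   
4  | John Wick | 7.8   
5  | John Wick | 5.2   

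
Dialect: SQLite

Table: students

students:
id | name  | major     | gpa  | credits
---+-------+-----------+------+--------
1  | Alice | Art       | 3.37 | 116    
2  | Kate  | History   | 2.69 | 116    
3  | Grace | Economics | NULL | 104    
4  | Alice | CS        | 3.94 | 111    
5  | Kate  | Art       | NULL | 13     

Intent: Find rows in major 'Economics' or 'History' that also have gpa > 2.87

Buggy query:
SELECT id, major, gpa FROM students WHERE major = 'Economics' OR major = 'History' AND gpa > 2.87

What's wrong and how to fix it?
Bug: Without parentheses, AND is evaluated before OR, so the gpa filter only applies to the 'History' branch

Fix: Group the OR with parentheses (or use IN), then AND the threshold

Corrected query:
SELECT id, major, gpa FROM students WHERE (major = 'Economics' OR major = 'History') AND gpa > 2.87

Result:
(no rows)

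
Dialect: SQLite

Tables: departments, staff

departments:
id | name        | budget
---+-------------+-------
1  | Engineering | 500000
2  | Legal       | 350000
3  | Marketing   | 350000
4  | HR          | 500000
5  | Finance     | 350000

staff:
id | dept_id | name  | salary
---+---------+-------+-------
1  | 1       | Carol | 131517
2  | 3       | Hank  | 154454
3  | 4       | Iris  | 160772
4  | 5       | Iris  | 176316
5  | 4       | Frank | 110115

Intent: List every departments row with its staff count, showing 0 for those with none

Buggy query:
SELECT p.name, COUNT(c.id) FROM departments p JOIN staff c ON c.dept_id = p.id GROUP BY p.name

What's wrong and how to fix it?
Bug: An inner join excludes parents with zero children

Fix: Use LEFT JOIN so parents without children still appear (COUNT(c.id) gives 0)

Corrected query:
SELECT p.name, COUNT(c.id) FROM departments p LEFT JOIN staff c ON c.dept_id = p.id GROUP BY p.name

Result:
name        | COUNT(c.id)
------------+------------
Engineering | 1          
Finance     | 1          
HR          | 2          
Legal       | 0          
Marketing   | 1          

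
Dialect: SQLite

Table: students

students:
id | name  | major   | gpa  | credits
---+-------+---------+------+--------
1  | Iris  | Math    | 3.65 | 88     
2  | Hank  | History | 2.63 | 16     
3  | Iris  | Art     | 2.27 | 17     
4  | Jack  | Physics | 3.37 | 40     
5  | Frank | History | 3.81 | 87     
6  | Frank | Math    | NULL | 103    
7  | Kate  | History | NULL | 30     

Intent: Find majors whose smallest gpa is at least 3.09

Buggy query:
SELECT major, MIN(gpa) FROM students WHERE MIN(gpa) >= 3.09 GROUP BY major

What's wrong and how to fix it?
Bug: MIN() in WHERE is a misuse of aggregate

Fix: Use HAVING for the per-group MIN condition

Corrected query:
SELECT major, MIN(gpa) FROM students GROUP BY major HAVING MIN(gpa) >= 3.09

Result:
major   | MIN(gpa)
--------+---------
Math    | 3.65    
Physics | 3.37    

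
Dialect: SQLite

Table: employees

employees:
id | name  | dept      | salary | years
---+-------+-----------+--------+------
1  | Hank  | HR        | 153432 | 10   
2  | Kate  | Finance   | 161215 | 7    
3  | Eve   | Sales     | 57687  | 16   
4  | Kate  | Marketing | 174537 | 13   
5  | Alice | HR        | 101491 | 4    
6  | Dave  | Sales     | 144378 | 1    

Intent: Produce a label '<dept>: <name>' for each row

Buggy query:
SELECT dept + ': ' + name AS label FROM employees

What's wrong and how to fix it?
Bug: '+' is numeric addition; on text columns SQLite converts them to 0 instead of concatenating

Fix: Replace + with || to concatenate text

Corrected query:
SELECT dept || ': ' || name AS label FROM employees

Result:
label          
---------------
HR: Hank       
Finance: Kate  
Sales: Eve     
Marketing: Kate
HR: Alice      
Sales: Dave    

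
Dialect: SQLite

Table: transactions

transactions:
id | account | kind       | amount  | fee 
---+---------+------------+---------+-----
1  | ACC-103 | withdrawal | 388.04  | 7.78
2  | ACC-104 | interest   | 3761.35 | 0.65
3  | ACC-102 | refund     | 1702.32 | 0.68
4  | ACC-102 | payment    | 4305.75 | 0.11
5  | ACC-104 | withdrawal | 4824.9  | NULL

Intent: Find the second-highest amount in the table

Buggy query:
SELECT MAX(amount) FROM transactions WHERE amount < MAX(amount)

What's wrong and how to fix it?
Bug: The inner MAX is an aggregate inside WHERE, which is not allowed

Fix: Compute the overall MAX in a subquery, then take MAX of rows below it

Corrected query:
SELECT MAX(amount) FROM transactions WHERE amount < (SELECT MAX(amount) FROM transactions)

Result:
MAX(amount)
-----------
4305.75    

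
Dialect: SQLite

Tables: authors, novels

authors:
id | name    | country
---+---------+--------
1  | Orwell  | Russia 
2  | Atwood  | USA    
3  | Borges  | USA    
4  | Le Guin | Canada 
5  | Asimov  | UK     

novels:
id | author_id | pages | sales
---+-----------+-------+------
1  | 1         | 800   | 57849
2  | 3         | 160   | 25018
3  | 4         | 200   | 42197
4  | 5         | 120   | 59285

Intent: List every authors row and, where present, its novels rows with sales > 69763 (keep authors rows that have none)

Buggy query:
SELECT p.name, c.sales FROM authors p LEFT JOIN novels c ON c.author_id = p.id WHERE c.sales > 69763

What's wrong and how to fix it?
Bug: A WHERE condition on the right-hand table after LEFT JOIN drops unmatched parents

Fix: Move the right-table condition into the ON clause so unmatched parents are kept

Corrected query:
SELECT p.name, c.sales FROM authors p LEFT JOIN novels c ON c.author_id = p.id AND c.sales > 69763

Result:
name    | sales
--------+------
Orwell  | NULL 
Atwood  | NULL 
Borges  | NULL 
Le Guin | NULL 
Asimov  | NULL 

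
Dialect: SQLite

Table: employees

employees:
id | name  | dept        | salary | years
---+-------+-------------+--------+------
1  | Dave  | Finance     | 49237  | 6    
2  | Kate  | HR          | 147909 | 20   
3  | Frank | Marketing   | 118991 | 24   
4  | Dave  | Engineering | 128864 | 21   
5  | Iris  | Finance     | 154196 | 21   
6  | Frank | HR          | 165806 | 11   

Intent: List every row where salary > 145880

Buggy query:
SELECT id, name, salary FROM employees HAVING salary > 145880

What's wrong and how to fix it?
Bug: This is a non-aggregate query (no GROUP BY, no aggregates), so in SQLite the HAVING clause is invalid here; a row-level condition belongs in WHERE

Fix: Use WHERE for row-level filtering

Corrected query:
SELECT id, name, salary FROM employees WHERE salary > 145880

Result:
id | name  | salary
---+-------+-------
2  | Kate  | 147909
5  | Iris  | 154196
6  | Frank | 165806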